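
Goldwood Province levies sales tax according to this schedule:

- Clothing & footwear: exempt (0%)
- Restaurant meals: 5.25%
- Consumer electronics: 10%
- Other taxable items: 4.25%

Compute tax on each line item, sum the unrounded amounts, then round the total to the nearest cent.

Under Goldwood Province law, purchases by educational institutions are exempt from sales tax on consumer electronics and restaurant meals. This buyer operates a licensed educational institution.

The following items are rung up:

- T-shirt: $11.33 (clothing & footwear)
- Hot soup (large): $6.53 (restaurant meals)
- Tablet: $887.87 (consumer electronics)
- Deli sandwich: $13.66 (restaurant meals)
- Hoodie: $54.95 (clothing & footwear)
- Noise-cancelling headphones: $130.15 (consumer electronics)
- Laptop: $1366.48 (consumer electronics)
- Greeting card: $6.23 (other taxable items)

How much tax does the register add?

$0.26

T-shirt $11.33: clothing & footwear → 0% → $0.00
Hot soup (large) $6.53: restaurant meals, buyer-exempt → 0% → $0.00
Tablet $887.87: consumer electronics, buyer-exempt → 0% → $0.00
Deli sandwich $13.66: restaurant meals, buyer-exempt → 0% → $0.00
Hoodie $54.95: clothing & footwear → 0% → $0.00
Noise-cancelling headphones $130.15: consumer electronics, buyer-exempt → 0% → $0.00
Laptop $1366.48: consumer electronics, buyer-exempt → 0% → $0.00
Greeting card $6.23: other taxable items → 4.25% → $0.264775
Unrounded tax sum = $0.264775 → $0.26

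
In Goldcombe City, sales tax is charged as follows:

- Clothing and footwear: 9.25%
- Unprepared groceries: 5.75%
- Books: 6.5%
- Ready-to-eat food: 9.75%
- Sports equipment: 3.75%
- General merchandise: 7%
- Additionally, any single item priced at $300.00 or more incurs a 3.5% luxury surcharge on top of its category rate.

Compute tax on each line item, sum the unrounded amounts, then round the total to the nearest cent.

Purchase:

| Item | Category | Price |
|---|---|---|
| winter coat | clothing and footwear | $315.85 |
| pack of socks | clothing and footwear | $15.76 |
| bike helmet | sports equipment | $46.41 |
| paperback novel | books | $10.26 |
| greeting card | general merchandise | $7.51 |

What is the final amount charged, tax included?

Winter coat $315.85: clothing and footwear → 9.25% + 3.5% surcharge = 12.75% → $40.270875
Pack of socks $15.76: clothing and footwear → 9.25% → $1.4578
Bike helmet $46.41: sports equipment → 3.75% → $1.740375
Paperback novel $10.26: books → 6.5% → $0.6669
Greeting card $7.51: general merchandise → 7% → $0.5257
Subtotal = $395.79; unrounded tax = $44.66165 → $44.66; total due = $440.45

$440.45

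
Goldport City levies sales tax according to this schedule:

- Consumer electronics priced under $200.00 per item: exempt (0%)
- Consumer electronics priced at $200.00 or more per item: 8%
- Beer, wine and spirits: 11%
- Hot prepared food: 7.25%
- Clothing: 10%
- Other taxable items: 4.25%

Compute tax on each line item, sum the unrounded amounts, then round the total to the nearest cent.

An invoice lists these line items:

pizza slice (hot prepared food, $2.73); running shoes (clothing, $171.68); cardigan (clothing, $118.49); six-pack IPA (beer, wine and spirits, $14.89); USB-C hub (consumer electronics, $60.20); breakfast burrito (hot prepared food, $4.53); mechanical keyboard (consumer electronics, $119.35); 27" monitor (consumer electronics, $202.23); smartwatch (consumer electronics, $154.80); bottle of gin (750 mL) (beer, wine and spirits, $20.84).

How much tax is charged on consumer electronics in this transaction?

USB-C hub $60.20: consumer electronics, under $200.00 → 0% → $0.00
Mechanical keyboard $119.35: consumer electronics, under $200.00 → 0% → $0.00
27" monitor $202.23: consumer electronics, $200.00 or more → 8% → $16.1784
Smartwatch $154.80: consumer electronics, under $200.00 → 0% → $0.00
Tax on consumer electronics: unrounded sum = $16.1784 → $16.18

$16.18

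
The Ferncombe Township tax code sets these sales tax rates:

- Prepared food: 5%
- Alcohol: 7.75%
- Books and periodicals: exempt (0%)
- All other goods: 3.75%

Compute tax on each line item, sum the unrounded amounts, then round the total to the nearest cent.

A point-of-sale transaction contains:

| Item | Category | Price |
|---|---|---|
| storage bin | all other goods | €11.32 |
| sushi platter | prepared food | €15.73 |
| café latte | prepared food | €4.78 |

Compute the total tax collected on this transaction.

€1.45

Storage bin €11.32: all other goods → 3.75% → €0.4245
Sushi platter €15.73: prepared food → 5% → €0.7865
Café latte €4.78: prepared food → 5% → €0.239
Unrounded tax sum = €1.45 → €1.45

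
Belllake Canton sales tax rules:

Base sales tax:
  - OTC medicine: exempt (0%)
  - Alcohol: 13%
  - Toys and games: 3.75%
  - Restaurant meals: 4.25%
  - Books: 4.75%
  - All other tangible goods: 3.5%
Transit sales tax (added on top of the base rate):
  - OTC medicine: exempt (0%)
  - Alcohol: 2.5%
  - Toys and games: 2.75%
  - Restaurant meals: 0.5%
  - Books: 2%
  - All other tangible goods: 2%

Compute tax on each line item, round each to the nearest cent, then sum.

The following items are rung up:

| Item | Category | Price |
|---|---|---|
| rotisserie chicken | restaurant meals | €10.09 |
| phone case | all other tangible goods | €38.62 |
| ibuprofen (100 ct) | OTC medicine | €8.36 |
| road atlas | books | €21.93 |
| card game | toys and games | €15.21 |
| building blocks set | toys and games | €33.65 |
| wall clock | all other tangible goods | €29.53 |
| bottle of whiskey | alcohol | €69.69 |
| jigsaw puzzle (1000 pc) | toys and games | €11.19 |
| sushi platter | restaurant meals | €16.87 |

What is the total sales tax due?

Rotisserie chicken €10.09: restaurant meals → 4.25% + 0.5% transit = 4.75% → €0.48
Phone case €38.62: all other tangible goods → 3.5% + 2% transit = 5.5% → €2.12
Ibuprofen (100 ct) €8.36: OTC medicine → 0% + 0% transit = 0% → €0.00
Road atlas €21.93: books → 4.75% + 2% transit = 6.75% → €1.48
Card game €15.21: toys and games → 3.75% + 2.75% transit = 6.5% → €0.99
Building blocks set €33.65: toys and games → 3.75% + 2.75% transit = 6.5% → €2.19
Wall clock €29.53: all other tangible goods → 3.5% + 2% transit = 5.5% → €1.62
Bottle of whiskey €69.69: alcohol → 13% + 2.5% transit = 15.5% → €10.80
Jigsaw puzzle (1000 pc) €11.19: toys and games → 3.75% + 2.75% transit = 6.5% → €0.73
Sushi platter €16.87: restaurant meals → 4.25% + 0.5% transit = 4.75% → €0.80
Total tax = €0.48 + €2.12 + €1.48 + €0.99 + €2.19 + €1.62 + €10.80 + €0.73 + €0.80 = €21.21

€21.21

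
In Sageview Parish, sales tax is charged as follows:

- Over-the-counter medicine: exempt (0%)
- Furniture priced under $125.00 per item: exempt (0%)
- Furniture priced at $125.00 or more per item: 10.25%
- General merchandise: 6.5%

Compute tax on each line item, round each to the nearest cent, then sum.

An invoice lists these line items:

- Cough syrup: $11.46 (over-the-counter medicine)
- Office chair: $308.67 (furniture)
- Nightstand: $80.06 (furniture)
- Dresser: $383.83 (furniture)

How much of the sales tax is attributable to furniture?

$70.98

Office chair $308.67: furniture, $125.00 or more → 10.25% → $31.64
Nightstand $80.06: furniture, under $125.00 → 0% → $0.00
Dresser $383.83: furniture, $125.00 or more → 10.25% → $39.34
Tax on furniture = $31.64 + $0.00 + $39.34 = $70.98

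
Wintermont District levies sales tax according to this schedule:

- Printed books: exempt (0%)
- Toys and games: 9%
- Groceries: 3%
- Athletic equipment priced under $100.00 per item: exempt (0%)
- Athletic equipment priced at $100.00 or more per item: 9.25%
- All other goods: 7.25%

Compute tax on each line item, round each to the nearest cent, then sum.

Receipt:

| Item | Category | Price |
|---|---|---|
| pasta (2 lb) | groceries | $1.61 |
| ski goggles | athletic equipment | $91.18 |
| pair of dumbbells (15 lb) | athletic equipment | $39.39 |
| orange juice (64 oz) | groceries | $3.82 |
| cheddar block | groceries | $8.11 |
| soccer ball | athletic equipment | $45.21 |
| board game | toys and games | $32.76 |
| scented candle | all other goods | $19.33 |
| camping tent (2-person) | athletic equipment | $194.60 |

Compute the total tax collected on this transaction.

$22.75

Pasta (2 lb) $1.61: groceries → 3% → $0.05
Ski goggles $91.18: athletic equipment, under $100.00 → 0% → $0.00
Pair of dumbbells (15 lb) $39.39: athletic equipment, under $100.00 → 0% → $0.00
Orange juice (64 oz) $3.82: groceries → 3% → $0.11
Cheddar block $8.11: groceries → 3% → $0.24
Soccer ball $45.21: athletic equipment, under $100.00 → 0% → $0.00
Board game $32.76: toys and games → 9% → $2.95
Scented candle $19.33: all other goods → 7.25% → $1.40
Camping tent (2-person) $194.60: athletic equipment, $100.00 or more → 9.25% → $18.00
Total tax = $0.05 + $0.11 + $0.24 + $2.95 + $1.40 + $18.00 = $22.75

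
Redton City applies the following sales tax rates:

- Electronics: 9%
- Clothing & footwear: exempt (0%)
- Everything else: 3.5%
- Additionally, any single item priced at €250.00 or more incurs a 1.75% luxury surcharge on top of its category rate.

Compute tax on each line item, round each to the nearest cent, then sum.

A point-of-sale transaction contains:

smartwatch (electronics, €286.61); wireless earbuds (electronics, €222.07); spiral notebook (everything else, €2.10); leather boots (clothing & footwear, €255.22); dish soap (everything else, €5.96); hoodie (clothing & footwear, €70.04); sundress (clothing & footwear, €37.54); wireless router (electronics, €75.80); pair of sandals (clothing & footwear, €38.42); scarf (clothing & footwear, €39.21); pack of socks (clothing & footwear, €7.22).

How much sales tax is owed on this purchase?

Smartwatch €286.61: electronics → 9% + 1.75% surcharge = 10.75% → €30.81
Wireless earbuds €222.07: electronics → 9% → €19.99
Spiral notebook €2.10: everything else → 3.5% → €0.07
Leather boots €255.22: clothing & footwear → 0% + 1.75% surcharge = 1.75% → €4.47
Dish soap €5.96: everything else → 3.5% → €0.21
Hoodie €70.04: clothing & footwear → 0% → €0.00
Sundress €37.54: clothing & footwear → 0% → €0.00
Wireless router €75.80: electronics → 9% → €6.82
Pair of sandals €38.42: clothing & footwear → 0% → €0.00
Scarf €39.21: clothing & footwear → 0% → €0.00
Pack of socks €7.22: clothing & footwear → 0% → €0.00
Total tax = €30.81 + €19.99 + €0.07 + €4.47 + €0.21 + €6.82 = €62.37

€62.37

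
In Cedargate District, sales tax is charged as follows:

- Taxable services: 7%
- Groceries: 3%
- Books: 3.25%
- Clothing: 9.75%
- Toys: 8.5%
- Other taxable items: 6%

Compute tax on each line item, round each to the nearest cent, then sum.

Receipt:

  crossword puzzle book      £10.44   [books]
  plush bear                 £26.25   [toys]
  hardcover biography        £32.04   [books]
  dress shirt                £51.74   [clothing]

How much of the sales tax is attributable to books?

Crossword puzzle book £10.44: books → 3.25% → £0.34
Hardcover biography £32.04: books → 3.25% → £1.04
Tax on books = £0.34 + £1.04 = £1.38

£1.38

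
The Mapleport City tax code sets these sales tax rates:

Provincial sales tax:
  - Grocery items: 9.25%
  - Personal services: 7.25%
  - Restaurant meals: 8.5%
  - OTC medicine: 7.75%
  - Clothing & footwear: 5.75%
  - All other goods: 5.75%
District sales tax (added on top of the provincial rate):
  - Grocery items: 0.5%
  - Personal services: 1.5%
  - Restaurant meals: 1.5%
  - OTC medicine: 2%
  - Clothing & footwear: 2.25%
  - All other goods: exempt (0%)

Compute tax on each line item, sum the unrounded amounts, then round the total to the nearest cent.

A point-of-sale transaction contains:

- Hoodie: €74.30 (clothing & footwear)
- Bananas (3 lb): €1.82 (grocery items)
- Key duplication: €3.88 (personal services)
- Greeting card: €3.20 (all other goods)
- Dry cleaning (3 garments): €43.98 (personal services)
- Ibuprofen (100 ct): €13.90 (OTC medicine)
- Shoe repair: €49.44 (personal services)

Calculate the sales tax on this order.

Hoodie €74.30: clothing & footwear → 5.75% + 2.25% district = 8% → €5.944
Bananas (3 lb) €1.82: grocery items → 9.25% + 0.5% district = 9.75% → €0.17745
Key duplication €3.88: personal services → 7.25% + 1.5% district = 8.75% → €0.3395
Greeting card €3.20: all other goods → 5.75% + 0% district = 5.75% → €0.184
Dry cleaning (3 garments) €43.98: personal services → 7.25% + 1.5% district = 8.75% → €3.84825
Ibuprofen (100 ct) €13.90: OTC medicine → 7.75% + 2% district = 9.75% → €1.35525
Shoe repair €49.44: personal services → 7.25% + 1.5% district = 8.75% → €4.326
Unrounded tax sum = €16.17445 → €16.17

€16.17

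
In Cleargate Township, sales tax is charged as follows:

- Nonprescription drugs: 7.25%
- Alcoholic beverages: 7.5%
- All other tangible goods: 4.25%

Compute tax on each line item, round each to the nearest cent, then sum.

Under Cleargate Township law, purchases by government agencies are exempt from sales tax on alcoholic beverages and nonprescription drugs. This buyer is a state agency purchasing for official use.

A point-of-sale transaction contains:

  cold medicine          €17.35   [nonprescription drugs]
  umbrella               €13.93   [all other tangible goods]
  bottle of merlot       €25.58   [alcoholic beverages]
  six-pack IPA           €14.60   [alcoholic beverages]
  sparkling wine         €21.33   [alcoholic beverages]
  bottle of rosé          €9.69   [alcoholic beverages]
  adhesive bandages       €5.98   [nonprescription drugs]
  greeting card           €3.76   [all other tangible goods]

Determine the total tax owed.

€0.75

Cold medicine €17.35: nonprescription drugs, buyer-exempt → 0% → €0.00
Umbrella €13.93: all other tangible goods → 4.25% → €0.59
Bottle of merlot €25.58: alcoholic beverages, buyer-exempt → 0% → €0.00
Six-pack IPA €14.60: alcoholic beverages, buyer-exempt → 0% → €0.00
Sparkling wine €21.33: alcoholic beverages, buyer-exempt → 0% → €0.00
Bottle of rosé €9.69: alcoholic beverages, buyer-exempt → 0% → €0.00
Adhesive bandages €5.98: nonprescription drugs, buyer-exempt → 0% → €0.00
Greeting card €3.76: all other tangible goods → 4.25% → €0.16
Total tax = €0.59 + €0.16 = €0.75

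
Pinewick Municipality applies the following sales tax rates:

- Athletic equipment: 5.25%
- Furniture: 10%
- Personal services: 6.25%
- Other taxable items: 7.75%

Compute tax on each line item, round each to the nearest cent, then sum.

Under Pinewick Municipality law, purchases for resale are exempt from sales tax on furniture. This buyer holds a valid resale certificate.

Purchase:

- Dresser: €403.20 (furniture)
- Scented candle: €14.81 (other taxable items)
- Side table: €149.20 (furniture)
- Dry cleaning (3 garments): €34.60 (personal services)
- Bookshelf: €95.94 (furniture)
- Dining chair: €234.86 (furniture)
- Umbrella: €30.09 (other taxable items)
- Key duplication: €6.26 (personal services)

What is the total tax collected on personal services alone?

Dry cleaning (3 garments) €34.60: personal services → 6.25% → €2.16
Key duplication €6.26: personal services → 6.25% → €0.39
Tax on personal services = €2.16 + €0.39 = €2.55

€2.55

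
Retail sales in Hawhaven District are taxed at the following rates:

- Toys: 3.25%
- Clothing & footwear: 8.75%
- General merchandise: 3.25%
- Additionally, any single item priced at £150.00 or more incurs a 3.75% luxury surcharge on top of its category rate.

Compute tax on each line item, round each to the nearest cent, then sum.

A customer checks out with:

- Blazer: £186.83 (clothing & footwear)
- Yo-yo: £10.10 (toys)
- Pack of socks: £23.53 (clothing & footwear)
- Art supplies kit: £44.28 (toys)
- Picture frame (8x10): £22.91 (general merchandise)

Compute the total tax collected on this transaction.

Blazer £186.83: clothing & footwear → 8.75% + 3.75% surcharge = 12.5% → £23.35
Yo-yo £10.10: toys → 3.25% → £0.33
Pack of socks £23.53: clothing & footwear → 8.75% → £2.06
Art supplies kit £44.28: toys → 3.25% → £1.44
Picture frame (8x10) £22.91: general merchandise → 3.25% → £0.74
Total tax = £23.35 + £0.33 + £2.06 + £1.44 + £0.74 = £27.92

£27.92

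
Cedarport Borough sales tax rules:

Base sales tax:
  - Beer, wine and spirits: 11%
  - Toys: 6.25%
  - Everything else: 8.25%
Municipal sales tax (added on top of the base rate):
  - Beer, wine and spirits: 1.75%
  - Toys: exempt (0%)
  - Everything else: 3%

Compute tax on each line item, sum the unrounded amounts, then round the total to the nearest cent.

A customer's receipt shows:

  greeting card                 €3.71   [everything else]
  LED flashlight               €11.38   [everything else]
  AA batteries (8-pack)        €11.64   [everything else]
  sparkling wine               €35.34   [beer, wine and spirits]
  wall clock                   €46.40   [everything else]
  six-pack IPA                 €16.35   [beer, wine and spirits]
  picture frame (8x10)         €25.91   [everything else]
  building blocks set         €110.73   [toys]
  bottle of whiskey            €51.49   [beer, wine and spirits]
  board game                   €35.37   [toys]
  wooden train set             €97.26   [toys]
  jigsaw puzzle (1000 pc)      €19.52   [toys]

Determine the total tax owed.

Greeting card €3.71: everything else → 8.25% + 3% municipal = 11.25% → €0.417375
LED flashlight €11.38: everything else → 8.25% + 3% municipal = 11.25% → €1.28025
AA batteries (8-pack) €11.64: everything else → 8.25% + 3% municipal = 11.25% → €1.3095
Sparkling wine €35.34: beer, wine and spirits → 11% + 1.75% municipal = 12.75% → €4.50585
Wall clock €46.40: everything else → 8.25% + 3% municipal = 11.25% → €5.22
Six-pack IPA €16.35: beer, wine and spirits → 11% + 1.75% municipal = 12.75% → €2.084625
Picture frame (8x10) €25.91: everything else → 8.25% + 3% municipal = 11.25% → €2.914875
Building blocks set €110.73: toys → 6.25% + 0% municipal = 6.25% → €6.920625
Bottle of whiskey €51.49: beer, wine and spirits → 11% + 1.75% municipal = 12.75% → €6.564975
Board game €35.37: toys → 6.25% + 0% municipal = 6.25% → €2.210625
Wooden train set €97.26: toys → 6.25% + 0% municipal = 6.25% → €6.07875
Jigsaw puzzle (1000 pc) €19.52: toys → 6.25% + 0% municipal = 6.25% → €1.22
Unrounded tax sum = €40.72745 → €40.73

€40.73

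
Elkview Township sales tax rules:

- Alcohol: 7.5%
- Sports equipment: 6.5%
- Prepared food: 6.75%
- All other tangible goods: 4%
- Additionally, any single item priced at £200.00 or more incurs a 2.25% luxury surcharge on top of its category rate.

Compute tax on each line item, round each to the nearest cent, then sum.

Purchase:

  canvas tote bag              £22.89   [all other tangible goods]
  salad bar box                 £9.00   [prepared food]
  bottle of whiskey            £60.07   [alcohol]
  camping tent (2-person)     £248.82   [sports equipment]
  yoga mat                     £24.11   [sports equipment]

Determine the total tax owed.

Canvas tote bag £22.89: all other tangible goods → 4% → £0.92
Salad bar box £9.00: prepared food → 6.75% → £0.61
Bottle of whiskey £60.07: alcohol → 7.5% → £4.51
Camping tent (2-person) £248.82: sports equipment → 6.5% + 2.25% surcharge = 8.75% → £21.77
Yoga mat £24.11: sports equipment → 6.5% → £1.57
Total tax = £0.92 + £0.61 + £4.51 + £21.77 + £1.57 = £29.38

£29.38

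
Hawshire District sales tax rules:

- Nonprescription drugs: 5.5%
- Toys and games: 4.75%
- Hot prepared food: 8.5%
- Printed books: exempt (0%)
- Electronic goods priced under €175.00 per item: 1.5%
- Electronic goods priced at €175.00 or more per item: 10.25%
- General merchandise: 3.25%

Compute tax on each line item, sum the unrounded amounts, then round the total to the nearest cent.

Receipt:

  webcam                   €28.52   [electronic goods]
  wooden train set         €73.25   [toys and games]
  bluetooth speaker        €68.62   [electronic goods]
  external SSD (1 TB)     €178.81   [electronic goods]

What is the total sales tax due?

€23.26

Webcam €28.52: electronic goods, under €175.00 → 1.5% → €0.4278
Wooden train set €73.25: toys and games → 4.75% → €3.479375
Bluetooth speaker €68.62: electronic goods, under €175.00 → 1.5% → €1.0293
External SSD (1 TB) €178.81: electronic goods, €175.00 or more → 10.25% → €18.328025
Unrounded tax sum = €23.2645 → €23.26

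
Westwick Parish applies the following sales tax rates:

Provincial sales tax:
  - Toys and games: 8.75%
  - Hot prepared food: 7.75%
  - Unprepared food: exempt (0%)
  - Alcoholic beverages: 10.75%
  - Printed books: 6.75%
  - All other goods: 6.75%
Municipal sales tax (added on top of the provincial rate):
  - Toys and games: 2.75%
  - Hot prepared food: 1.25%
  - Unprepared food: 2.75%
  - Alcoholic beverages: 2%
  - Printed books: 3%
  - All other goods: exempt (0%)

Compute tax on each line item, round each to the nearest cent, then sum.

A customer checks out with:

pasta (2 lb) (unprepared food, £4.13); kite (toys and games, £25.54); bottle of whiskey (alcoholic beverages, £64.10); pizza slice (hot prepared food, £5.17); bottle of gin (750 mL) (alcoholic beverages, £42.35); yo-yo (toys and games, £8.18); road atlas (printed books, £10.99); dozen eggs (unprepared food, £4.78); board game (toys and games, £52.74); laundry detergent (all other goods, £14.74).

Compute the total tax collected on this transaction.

Pasta (2 lb) £4.13: unprepared food → 0% + 2.75% municipal = 2.75% → £0.11
Kite £25.54: toys and games → 8.75% + 2.75% municipal = 11.5% → £2.94
Bottle of whiskey £64.10: alcoholic beverages → 10.75% + 2% municipal = 12.75% → £8.17
Pizza slice £5.17: hot prepared food → 7.75% + 1.25% municipal = 9% → £0.47
Bottle of gin (750 mL) £42.35: alcoholic beverages → 10.75% + 2% municipal = 12.75% → £5.40
Yo-yo £8.18: toys and games → 8.75% + 2.75% municipal = 11.5% → £0.94
Road atlas £10.99: printed books → 6.75% + 3% municipal = 9.75% → £1.07
Dozen eggs £4.78: unprepared food → 0% + 2.75% municipal = 2.75% → £0.13
Board game £52.74: toys and games → 8.75% + 2.75% municipal = 11.5% → £6.07
Laundry detergent £14.74: all other goods → 6.75% + 0% municipal = 6.75% → £0.99
Total tax = £0.11 + £2.94 + £8.17 + £0.47 + £5.40 + £0.94 + £1.07 + £0.13 + £6.07 + £0.99 = £26.29

£26.29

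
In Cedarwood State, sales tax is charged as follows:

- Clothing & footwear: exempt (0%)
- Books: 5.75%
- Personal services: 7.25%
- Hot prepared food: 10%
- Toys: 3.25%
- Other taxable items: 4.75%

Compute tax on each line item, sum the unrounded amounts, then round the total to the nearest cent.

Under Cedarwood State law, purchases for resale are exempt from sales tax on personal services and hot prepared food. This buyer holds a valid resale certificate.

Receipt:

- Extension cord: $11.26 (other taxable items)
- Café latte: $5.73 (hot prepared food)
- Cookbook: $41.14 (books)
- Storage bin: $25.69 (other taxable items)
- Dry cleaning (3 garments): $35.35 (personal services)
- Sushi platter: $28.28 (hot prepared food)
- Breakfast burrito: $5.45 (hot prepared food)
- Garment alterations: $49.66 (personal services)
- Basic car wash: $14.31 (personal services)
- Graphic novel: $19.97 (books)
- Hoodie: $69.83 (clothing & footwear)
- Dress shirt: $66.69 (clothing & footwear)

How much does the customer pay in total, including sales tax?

Extension cord $11.26: other taxable items → 4.75% → $0.53485
Café latte $5.73: hot prepared food, buyer-exempt → 0% → $0.00
Cookbook $41.14: books → 5.75% → $2.36555
Storage bin $25.69: other taxable items → 4.75% → $1.220275
Dry cleaning (3 garments) $35.35: personal services, buyer-exempt → 0% → $0.00
Sushi platter $28.28: hot prepared food, buyer-exempt → 0% → $0.00
Breakfast burrito $5.45: hot prepared food, buyer-exempt → 0% → $0.00
Garment alterations $49.66: personal services, buyer-exempt → 0% → $0.00
Basic car wash $14.31: personal services, buyer-exempt → 0% → $0.00
Graphic novel $19.97: books → 5.75% → $1.148275
Hoodie $69.83: clothing & footwear → 0% → $0.00
Dress shirt $66.69: clothing & footwear → 0% → $0.00
Subtotal = $373.36; unrounded tax = $5.26895 → $5.27; total due = $378.63

$378.63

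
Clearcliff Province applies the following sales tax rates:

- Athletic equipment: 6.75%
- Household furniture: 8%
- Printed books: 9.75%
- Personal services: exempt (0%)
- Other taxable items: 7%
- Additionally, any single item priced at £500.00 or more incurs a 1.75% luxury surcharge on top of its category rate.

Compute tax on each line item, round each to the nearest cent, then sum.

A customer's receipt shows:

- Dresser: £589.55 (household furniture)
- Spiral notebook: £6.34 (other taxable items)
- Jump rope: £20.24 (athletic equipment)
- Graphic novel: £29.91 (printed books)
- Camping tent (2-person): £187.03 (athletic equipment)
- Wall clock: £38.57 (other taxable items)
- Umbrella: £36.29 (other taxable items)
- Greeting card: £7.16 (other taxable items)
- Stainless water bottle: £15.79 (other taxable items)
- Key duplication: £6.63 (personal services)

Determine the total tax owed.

Dresser £589.55: household furniture → 8% + 1.75% surcharge = 9.75% → £57.48
Spiral notebook £6.34: other taxable items → 7% → £0.44
Jump rope £20.24: athletic equipment → 6.75% → £1.37
Graphic novel £29.91: printed books → 9.75% → £2.92
Camping tent (2-person) £187.03: athletic equipment → 6.75% → £12.62
Wall clock £38.57: other taxable items → 7% → £2.70
Umbrella £36.29: other taxable items → 7% → £2.54
Greeting card £7.16: other taxable items → 7% → £0.50
Stainless water bottle £15.79: other taxable items → 7% → £1.11
Key duplication £6.63: personal services → 0% → £0.00
Total tax = £57.48 + £0.44 + £1.37 + £2.92 + £12.62 + £2.70 + £2.54 + £0.50 + £1.11 = £81.68

£81.68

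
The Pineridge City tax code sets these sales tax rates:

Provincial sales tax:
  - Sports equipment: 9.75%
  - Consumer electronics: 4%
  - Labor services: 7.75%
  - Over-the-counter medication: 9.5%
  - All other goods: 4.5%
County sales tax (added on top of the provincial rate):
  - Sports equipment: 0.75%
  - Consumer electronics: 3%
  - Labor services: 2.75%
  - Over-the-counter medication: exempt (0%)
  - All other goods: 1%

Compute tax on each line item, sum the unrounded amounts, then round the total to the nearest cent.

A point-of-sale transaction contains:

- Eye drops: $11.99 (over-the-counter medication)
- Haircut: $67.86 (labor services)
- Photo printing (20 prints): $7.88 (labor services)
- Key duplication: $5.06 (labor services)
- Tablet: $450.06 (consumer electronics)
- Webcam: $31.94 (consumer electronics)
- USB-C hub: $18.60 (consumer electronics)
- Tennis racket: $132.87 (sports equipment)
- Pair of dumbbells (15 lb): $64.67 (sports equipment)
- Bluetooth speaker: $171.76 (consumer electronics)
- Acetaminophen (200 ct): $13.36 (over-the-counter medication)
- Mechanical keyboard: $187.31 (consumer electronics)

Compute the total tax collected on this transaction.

Eye drops $11.99: over-the-counter medication → 9.5% + 0% county = 9.5% → $1.13905
Haircut $67.86: labor services → 7.75% + 2.75% county = 10.5% → $7.1253
Photo printing (20 prints) $7.88: labor services → 7.75% + 2.75% county = 10.5% → $0.8274
Key duplication $5.06: labor services → 7.75% + 2.75% county = 10.5% → $0.5313
Tablet $450.06: consumer electronics → 4% + 3% county = 7% → $31.5042
Webcam $31.94: consumer electronics → 4% + 3% county = 7% → $2.2358
USB-C hub $18.60: consumer electronics → 4% + 3% county = 7% → $1.302
Tennis racket $132.87: sports equipment → 9.75% + 0.75% county = 10.5% → $13.95135
Pair of dumbbells (15 lb) $64.67: sports equipment → 9.75% + 0.75% county = 10.5% → $6.79035
Bluetooth speaker $171.76: consumer electronics → 4% + 3% county = 7% → $12.0232
Acetaminophen (200 ct) $13.36: over-the-counter medication → 9.5% + 0% county = 9.5% → $1.2692
Mechanical keyboard $187.31: consumer electronics → 4% + 3% county = 7% → $13.1117
Unrounded tax sum = $91.81085 → $91.81

$91.81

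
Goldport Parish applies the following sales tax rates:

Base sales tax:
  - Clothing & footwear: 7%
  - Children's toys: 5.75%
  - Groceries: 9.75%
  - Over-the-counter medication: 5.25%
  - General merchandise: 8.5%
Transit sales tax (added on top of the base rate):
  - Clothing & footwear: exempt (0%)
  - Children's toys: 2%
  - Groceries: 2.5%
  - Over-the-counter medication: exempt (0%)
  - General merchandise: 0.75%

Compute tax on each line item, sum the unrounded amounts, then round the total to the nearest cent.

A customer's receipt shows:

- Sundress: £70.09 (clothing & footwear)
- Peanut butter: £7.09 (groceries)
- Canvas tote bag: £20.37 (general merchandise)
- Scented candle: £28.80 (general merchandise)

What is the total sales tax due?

Sundress £70.09: clothing & footwear → 7% + 0% transit = 7% → £4.9063
Peanut butter £7.09: groceries → 9.75% + 2.5% transit = 12.25% → £0.868525
Canvas tote bag £20.37: general merchandise → 8.5% + 0.75% transit = 9.25% → £1.884225
Scented candle £28.80: general merchandise → 8.5% + 0.75% transit = 9.25% → £2.664
Unrounded tax sum = £10.32305 → £10.32

£10.32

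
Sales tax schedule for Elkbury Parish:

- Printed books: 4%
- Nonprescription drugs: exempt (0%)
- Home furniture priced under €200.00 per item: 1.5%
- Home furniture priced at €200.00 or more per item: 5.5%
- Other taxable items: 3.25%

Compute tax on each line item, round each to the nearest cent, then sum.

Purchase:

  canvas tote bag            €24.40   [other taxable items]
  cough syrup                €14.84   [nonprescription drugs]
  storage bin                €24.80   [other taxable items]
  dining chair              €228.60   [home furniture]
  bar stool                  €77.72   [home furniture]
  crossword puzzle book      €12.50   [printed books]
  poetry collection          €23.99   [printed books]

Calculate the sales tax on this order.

Canvas tote bag €24.40: other taxable items → 3.25% → €0.79
Cough syrup €14.84: nonprescription drugs → 0% → €0.00
Storage bin €24.80: other taxable items → 3.25% → €0.81
Dining chair €228.60: home furniture, €200.00 or more → 5.5% → €12.57
Bar stool €77.72: home furniture, under €200.00 → 1.5% → €1.17
Crossword puzzle book €12.50: printed books → 4% → €0.50
Poetry collection €23.99: printed books → 4% → €0.96
Total tax = €0.79 + €0.81 + €12.57 + €1.17 + €0.50 + €0.96 = €16.80

€16.80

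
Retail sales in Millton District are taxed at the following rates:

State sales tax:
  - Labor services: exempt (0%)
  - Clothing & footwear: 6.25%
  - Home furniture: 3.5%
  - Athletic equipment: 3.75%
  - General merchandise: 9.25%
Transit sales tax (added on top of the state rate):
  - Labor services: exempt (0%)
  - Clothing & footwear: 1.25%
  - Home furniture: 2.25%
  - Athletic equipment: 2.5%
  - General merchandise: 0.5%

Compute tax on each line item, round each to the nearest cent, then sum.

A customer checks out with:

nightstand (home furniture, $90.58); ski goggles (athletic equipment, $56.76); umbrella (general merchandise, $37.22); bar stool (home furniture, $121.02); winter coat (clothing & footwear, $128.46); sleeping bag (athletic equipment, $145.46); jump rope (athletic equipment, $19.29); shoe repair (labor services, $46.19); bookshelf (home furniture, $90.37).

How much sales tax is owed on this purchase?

$44.48

Nightstand $90.58: home furniture → 3.5% + 2.25% transit = 5.75% → $5.21
Ski goggles $56.76: athletic equipment → 3.75% + 2.5% transit = 6.25% → $3.55
Umbrella $37.22: general merchandise → 9.25% + 0.5% transit = 9.75% → $3.63
Bar stool $121.02: home furniture → 3.5% + 2.25% transit = 5.75% → $6.96
Winter coat $128.46: clothing & footwear → 6.25% + 1.25% transit = 7.5% → $9.63
Sleeping bag $145.46: athletic equipment → 3.75% + 2.5% transit = 6.25% → $9.09
Jump rope $19.29: athletic equipment → 3.75% + 2.5% transit = 6.25% → $1.21
Shoe repair $46.19: labor services → 0% + 0% transit = 0% → $0.00
Bookshelf $90.37: home furniture → 3.5% + 2.25% transit = 5.75% → $5.20
Total tax = $5.21 + $3.55 + $3.63 + $6.96 + $9.63 + $9.09 + $1.21 + $5.20 = $44.48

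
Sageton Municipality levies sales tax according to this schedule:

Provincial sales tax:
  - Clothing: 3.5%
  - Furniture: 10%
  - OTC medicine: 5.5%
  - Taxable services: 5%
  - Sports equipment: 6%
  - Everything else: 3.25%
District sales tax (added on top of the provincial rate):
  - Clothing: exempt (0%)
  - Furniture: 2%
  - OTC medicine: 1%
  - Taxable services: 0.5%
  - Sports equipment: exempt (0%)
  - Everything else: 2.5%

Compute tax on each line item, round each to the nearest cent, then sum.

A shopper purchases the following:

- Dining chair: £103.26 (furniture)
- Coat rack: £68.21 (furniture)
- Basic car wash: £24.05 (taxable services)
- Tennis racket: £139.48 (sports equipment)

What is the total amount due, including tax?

Dining chair £103.26: furniture → 10% + 2% district = 12% → £12.39
Coat rack £68.21: furniture → 10% + 2% district = 12% → £8.19
Basic car wash £24.05: taxable services → 5% + 0.5% district = 5.5% → £1.32
Tennis racket £139.48: sports equipment → 6% + 0% district = 6% → £8.37
Subtotal = £335.00; tax = £30.27; total due = £365.27

£365.27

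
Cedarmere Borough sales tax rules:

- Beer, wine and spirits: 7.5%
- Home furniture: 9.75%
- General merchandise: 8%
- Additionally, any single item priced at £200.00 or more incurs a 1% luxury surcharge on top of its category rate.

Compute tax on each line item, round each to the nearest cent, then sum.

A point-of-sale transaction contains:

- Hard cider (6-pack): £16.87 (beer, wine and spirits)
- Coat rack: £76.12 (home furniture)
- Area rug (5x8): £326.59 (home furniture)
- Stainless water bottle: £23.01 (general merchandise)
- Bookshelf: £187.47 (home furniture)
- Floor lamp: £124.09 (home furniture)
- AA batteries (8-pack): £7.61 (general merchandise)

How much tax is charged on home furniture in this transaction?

£72.91

Coat rack £76.12: home furniture → 9.75% → £7.42
Area rug (5x8) £326.59: home furniture → 9.75% + 1% surcharge = 10.75% → £35.11
Bookshelf £187.47: home furniture → 9.75% → £18.28
Floor lamp £124.09: home furniture → 9.75% → £12.10
Tax on home furniture = £7.42 + £35.11 + £18.28 + £12.10 = £72.91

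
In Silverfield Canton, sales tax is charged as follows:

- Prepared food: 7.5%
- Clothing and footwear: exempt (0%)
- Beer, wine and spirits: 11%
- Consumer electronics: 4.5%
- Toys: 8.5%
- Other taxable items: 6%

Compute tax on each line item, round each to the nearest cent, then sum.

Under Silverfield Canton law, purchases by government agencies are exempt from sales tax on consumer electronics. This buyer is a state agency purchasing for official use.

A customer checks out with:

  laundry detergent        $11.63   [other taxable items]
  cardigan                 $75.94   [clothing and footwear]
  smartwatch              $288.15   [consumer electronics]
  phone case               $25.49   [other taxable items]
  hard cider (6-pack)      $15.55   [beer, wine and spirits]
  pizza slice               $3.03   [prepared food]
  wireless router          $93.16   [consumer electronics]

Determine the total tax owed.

Laundry detergent $11.63: other taxable items → 6% → $0.70
Cardigan $75.94: clothing and footwear → 0% → $0.00
Smartwatch $288.15: consumer electronics, buyer-exempt → 0% → $0.00
Phone case $25.49: other taxable items → 6% → $1.53
Hard cider (6-pack) $15.55: beer, wine and spirits → 11% → $1.71
Pizza slice $3.03: prepared food → 7.5% → $0.23
Wireless router $93.16: consumer electronics, buyer-exempt → 0% → $0.00
Total tax = $0.70 + $1.53 + $1.71 + $0.23 = $4.17

$4.17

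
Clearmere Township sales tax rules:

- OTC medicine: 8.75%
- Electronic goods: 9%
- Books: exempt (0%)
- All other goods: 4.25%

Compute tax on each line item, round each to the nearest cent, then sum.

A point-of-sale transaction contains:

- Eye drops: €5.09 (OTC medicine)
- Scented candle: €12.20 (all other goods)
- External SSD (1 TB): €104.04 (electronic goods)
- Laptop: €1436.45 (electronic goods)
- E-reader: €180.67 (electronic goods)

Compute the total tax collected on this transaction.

€155.87

Eye drops €5.09: OTC medicine → 8.75% → €0.45
Scented candle €12.20: all other goods → 4.25% → €0.52
External SSD (1 TB) €104.04: electronic goods → 9% → €9.36
Laptop €1436.45: electronic goods → 9% → €129.28
E-reader €180.67: electronic goods → 9% → €16.26
Total tax = €0.45 + €0.52 + €9.36 + €129.28 + €16.26 = €155.87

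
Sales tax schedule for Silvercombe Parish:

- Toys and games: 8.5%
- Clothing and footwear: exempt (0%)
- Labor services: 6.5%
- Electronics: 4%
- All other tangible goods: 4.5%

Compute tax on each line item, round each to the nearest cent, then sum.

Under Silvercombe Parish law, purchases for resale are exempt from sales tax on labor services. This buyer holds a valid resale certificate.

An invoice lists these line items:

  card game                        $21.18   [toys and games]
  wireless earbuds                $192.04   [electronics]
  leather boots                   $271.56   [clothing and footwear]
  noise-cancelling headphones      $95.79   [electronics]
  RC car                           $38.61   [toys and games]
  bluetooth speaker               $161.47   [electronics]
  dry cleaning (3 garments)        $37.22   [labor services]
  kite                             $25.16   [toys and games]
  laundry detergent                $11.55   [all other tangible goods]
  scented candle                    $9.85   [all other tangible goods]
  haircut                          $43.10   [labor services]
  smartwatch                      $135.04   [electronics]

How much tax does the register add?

$31.55

Card game $21.18: toys and games → 8.5% → $1.80
Wireless earbuds $192.04: electronics → 4% → $7.68
Leather boots $271.56: clothing and footwear → 0% → $0.00
Noise-cancelling headphones $95.79: electronics → 4% → $3.83
RC car $38.61: toys and games → 8.5% → $3.28
Bluetooth speaker $161.47: electronics → 4% → $6.46
Dry cleaning (3 garments) $37.22: labor services, buyer-exempt → 0% → $0.00
Kite $25.16: toys and games → 8.5% → $2.14
Laundry detergent $11.55: all other tangible goods → 4.5% → $0.52
Scented candle $9.85: all other tangible goods → 4.5% → $0.44
Haircut $43.10: labor services, buyer-exempt → 0% → $0.00
Smartwatch $135.04: electronics → 4% → $5.40
Total tax = $1.80 + $7.68 + $3.83 + $3.28 + $6.46 + $2.14 + $0.52 + $0.44 + $5.40 = $31.55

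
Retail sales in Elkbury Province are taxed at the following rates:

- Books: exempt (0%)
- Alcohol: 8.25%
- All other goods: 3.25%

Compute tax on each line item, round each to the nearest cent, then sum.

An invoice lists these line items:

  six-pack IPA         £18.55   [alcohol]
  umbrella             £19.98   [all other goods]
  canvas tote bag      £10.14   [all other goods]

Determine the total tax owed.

£2.51

Six-pack IPA £18.55: alcohol → 8.25% → £1.53
Umbrella £19.98: all other goods → 3.25% → £0.65
Canvas tote bag £10.14: all other goods → 3.25% → £0.33
Total tax = £1.53 + £0.65 + £0.33 = £2.51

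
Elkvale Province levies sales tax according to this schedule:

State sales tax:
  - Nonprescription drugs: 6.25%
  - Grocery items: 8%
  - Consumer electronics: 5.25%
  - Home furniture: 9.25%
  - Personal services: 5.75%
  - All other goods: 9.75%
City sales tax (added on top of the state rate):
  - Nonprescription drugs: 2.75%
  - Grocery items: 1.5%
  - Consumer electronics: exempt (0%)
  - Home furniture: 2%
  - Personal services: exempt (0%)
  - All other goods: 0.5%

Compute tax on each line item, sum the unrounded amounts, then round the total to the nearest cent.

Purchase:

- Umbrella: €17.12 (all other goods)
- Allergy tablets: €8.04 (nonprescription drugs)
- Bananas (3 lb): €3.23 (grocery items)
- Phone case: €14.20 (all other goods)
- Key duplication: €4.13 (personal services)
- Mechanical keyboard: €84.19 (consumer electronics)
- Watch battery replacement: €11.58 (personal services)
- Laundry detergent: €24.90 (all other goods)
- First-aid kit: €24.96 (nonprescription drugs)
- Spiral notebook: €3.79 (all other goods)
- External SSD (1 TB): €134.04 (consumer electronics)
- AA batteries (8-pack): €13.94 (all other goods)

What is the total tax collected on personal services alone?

Key duplication €4.13: personal services → 5.75% + 0% city = 5.75% → €0.237475
Watch battery replacement €11.58: personal services → 5.75% + 0% city = 5.75% → €0.66585
Tax on personal services: unrounded sum = €0.903325 → €0.90

€0.90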